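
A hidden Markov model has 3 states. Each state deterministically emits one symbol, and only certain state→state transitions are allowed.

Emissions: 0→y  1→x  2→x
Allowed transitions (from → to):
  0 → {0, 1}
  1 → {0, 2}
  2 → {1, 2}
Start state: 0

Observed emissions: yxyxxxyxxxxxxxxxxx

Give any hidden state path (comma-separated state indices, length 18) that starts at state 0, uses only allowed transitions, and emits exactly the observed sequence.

  pos 0: y in {0}, choose 0; start
  pos 1: x in {1,2}, choose 1; 0->1 ok
  pos 2: y in {0}, choose 0; 1->0 ok
  pos 3: x in {1,2}, choose 1; 0->1 ok
  pos 4: x in {1,2}, choose 2; 1->2 ok
  pos 5: x in {1,2}, choose 1; 2->1 ok
  pos 6: y in {0}, choose 0; 1->0 ok
  pos 7: x in {1,2}, choose 1; 0->1 ok
  pos 8: x in {1,2}, choose 2; 1->2 ok
  pos 9: x in {1,2}, choose 1; 2->1 ok
  pos 10: x in {1,2}, choose 2; 1->2 ok
  pos 11: x in {1,2}, choose 2; 2->2 ok
  pos 12: x in {1,2}, choose 2; 2->2 ok
  pos 13: x in {1,2}, choose 2; 2->2 ok
  pos 14: x in {1,2}, choose 2; 2->2 ok
  pos 15: x in {1,2}, choose 1; 2->1 ok
  pos 16: x in {1,2}, choose 2; 1->2 ok
  pos 17: x in {1,2}, choose 1; 2->1 ok

0,1,0,1,2,1,0,1,2,1,2,2,2,2,2,1,2,1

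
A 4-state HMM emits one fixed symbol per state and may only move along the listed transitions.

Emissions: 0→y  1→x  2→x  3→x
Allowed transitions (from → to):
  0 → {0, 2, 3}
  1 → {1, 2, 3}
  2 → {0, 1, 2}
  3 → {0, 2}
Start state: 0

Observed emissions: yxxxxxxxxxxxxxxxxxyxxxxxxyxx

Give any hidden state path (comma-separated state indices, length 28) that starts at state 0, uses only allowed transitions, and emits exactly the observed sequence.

0,3,2,1,2,2,1,2,1,2,1,3,2,1,2,1,1,2,0,2,1,1,3,2,2,0,3,2

  pos 0: y in {0}, choose 0; start
  pos 1: x in {1,2,3}, choose 3; 0->3 ok
  pos 2: x in {1,2,3}, choose 2; 3->2 ok
  pos 3: x in {1,2,3}, choose 1; 2->1 ok
  pos 4: x in {1,2,3}, choose 2; 1->2 ok
  pos 5: x in {1,2,3}, choose 2; 2->2 ok
  pos 6: x in {1,2,3}, choose 1; 2->1 ok
  pos 7: x in {1,2,3}, choose 2; 1->2 ok
  pos 8: x in {1,2,3}, choose 1; 2->1 ok
  pos 9: x in {1,2,3}, choose 2; 1->2 ok
  pos 10: x in {1,2,3}, choose 1; 2->1 ok
  pos 11: x in {1,2,3}, choose 3; 1->3 ok
  pos 12: x in {1,2,3}, choose 2; 3->2 ok
  pos 13: x in {1,2,3}, choose 1; 2->1 ok
  pos 14: x in {1,2,3}, choose 2; 1->2 ok
  pos 15: x in {1,2,3}, choose 1; 2->1 ok
  pos 16: x in {1,2,3}, choose 1; 1->1 ok
  pos 17: x in {1,2,3}, choose 2; 1->2 ok
  pos 18: y in {0}, choose 0; 2->0 ok
  pos 19: x in {1,2,3}, choose 2; 0->2 ok
  pos 20: x in {1,2,3}, choose 1; 2->1 ok
  pos 21: x in {1,2,3}, choose 1; 1->1 ok
  pos 22: x in {1,2,3}, choose 3; 1->3 ok
  pos 23: x in {1,2,3}, choose 2; 3->2 ok
  pos 24: x in {1,2,3}, choose 2; 2->2 ok
  pos 25: y in {0}, choose 0; 2->0 ok
  pos 26: x in {1,2,3}, choose 3; 0->3 ok
  pos 27: x in {1,2,3}, choose 2; 3->2 ok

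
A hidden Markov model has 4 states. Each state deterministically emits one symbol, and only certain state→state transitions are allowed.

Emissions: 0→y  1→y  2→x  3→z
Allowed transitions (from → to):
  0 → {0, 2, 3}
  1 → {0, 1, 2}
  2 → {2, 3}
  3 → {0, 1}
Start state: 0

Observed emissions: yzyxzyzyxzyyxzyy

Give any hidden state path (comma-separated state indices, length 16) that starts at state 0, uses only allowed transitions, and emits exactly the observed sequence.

  0: obs=y cand={0,1} pick 0 [start]
  1: obs=z cand={3} pick 3 [0->3 ok]
  2: obs=y cand={0,1} pick 0 [3->0 ok]
  3: obs=x cand={2} pick 2 [0->2 ok]
  4: obs=z cand={3} pick 3 [2->3 ok]
  5: obs=y cand={0,1} pick 0 [3->0 ok]
  6: obs=z cand={3} pick 3 [0->3 ok]
  7: obs=y cand={0,1} pick 1 [3->1 ok]
  8: obs=x cand={2} pick 2 [1->2 ok]
  9: obs=z cand={3} pick 3 [2->3 ok]
  10: obs=y cand={0,1} pick 1 [3->1 ok]
  11: obs=y cand={0,1} pick 1 [1->1 ok]
  12: obs=x cand={2} pick 2 [1->2 ok]
  13: obs=z cand={3} pick 3 [2->3 ok]
  14: obs=y cand={0,1} pick 0 [3->0 ok]
  15: obs=y cand={0,1} pick 0 [0->0 ok]

0,3,0,2,3,0,3,1,2,3,1,1,2,3,0,0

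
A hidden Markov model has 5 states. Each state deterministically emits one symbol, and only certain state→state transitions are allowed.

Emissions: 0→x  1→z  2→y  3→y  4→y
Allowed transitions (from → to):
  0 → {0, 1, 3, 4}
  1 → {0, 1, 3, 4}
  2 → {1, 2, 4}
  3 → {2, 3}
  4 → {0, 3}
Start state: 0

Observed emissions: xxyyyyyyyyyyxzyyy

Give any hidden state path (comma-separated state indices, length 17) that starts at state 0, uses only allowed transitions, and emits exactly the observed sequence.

0,0,4,3,2,2,2,2,4,3,2,4,0,1,4,3,2

  pos 0: x in {0}, choose 0; start
  pos 1: x in {0}, choose 0; 0->0 ok
  pos 2: y in {2,3,4}, choose 4; 0->4 ok
  pos 3: y in {2,3,4}, choose 3; 4->3 ok
  pos 4: y in {2,3,4}, choose 2; 3->2 ok
  pos 5: y in {2,3,4}, choose 2; 2->2 ok
  pos 6: y in {2,3,4}, choose 2; 2->2 ok
  pos 7: y in {2,3,4}, choose 2; 2->2 ok
  pos 8: y in {2,3,4}, choose 4; 2->4 ok
  pos 9: y in {2,3,4}, choose 3; 4->3 ok
  pos 10: y in {2,3,4}, choose 2; 3->2 ok
  pos 11: y in {2,3,4}, choose 4; 2->4 ok
  pos 12: x in {0}, choose 0; 4->0 ok
  pos 13: z in {1}, choose 1; 0->1 ok
  pos 14: y in {2,3,4}, choose 4; 1->4 ok
  pos 15: y in {2,3,4}, choose 3; 4->3 ok
  pos 16: y in {2,3,4}, choose 2; 3->2 ok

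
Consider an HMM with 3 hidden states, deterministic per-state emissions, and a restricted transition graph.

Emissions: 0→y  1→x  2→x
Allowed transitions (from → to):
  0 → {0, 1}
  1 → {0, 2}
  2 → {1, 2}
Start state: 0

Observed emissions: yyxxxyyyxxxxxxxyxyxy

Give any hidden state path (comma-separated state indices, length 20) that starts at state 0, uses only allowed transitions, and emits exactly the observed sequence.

0,0,1,2,1,0,0,0,1,2,2,2,2,2,1,0,1,0,1,0

  pos 0: y in {0}, choose 0; start
  pos 1: y in {0}, choose 0; 0->0 ok
  pos 2: x in {1,2}, choose 1; 0->1 ok
  pos 3: x in {1,2}, choose 2; 1->2 ok
  pos 4: x in {1,2}, choose 1; 2->1 ok
  pos 5: y in {0}, choose 0; 1->0 ok
  pos 6: y in {0}, choose 0; 0->0 ok
  pos 7: y in {0}, choose 0; 0->0 ok
  pos 8: x in {1,2}, choose 1; 0->1 ok
  pos 9: x in {1,2}, choose 2; 1->2 ok
  pos 10: x in {1,2}, choose 2; 2->2 ok
  pos 11: x in {1,2}, choose 2; 2->2 ok
  pos 12: x in {1,2}, choose 2; 2->2 ok
  pos 13: x in {1,2}, choose 2; 2->2 ok
  pos 14: x in {1,2}, choose 1; 2->1 ok
  pos 15: y in {0}, choose 0; 1->0 ok
  pos 16: x in {1,2}, choose 1; 0->1 ok
  pos 17: y in {0}, choose 0; 1->0 ok
  pos 18: x in {1,2}, choose 1; 0->1 ok
  pos 19: y in {0}, choose 0; 1->0 ok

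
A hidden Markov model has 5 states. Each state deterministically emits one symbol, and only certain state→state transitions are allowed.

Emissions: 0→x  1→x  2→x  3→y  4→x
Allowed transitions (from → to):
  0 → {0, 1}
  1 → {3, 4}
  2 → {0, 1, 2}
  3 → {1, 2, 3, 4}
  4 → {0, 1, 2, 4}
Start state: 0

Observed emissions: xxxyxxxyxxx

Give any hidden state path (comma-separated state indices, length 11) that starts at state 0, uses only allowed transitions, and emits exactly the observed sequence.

0,0,1,3,2,0,1,3,2,2,1

  [0] x  {0,1,2,4}  => 0  start
  [1] x  {0,1,2,4}  => 0  0->0 ok
  [2] x  {0,1,2,4}  => 1  0->1 ok
  [3] y  {3}  => 3  1->3 ok
  [4] x  {0,1,2,4}  => 2  3->2 ok
  [5] x  {0,1,2,4}  => 0  2->0 ok
  [6] x  {0,1,2,4}  => 1  0->1 ok
  [7] y  {3}  => 3  1->3 ok
  [8] x  {0,1,2,4}  => 2  3->2 ok
  [9] x  {0,1,2,4}  => 2  2->2 ok
  [10] x  {0,1,2,4}  => 1  2->1 ok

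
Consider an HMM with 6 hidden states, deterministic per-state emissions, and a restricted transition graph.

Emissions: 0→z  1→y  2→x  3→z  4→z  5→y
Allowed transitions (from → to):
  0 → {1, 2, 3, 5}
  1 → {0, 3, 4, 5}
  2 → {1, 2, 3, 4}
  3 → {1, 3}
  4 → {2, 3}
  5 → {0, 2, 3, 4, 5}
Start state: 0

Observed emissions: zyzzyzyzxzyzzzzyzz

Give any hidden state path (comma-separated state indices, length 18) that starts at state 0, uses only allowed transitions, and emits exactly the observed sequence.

0,5,4,3,1,0,1,4,2,3,1,3,3,3,3,1,3,3

  [0] z  {0,3,4}  => 0  start
  [1] y  {1,5}  => 5  0->5 ok
  [2] z  {0,3,4}  => 4  5->4 ok
  [3] z  {0,3,4}  => 3  4->3 ok
  [4] y  {1,5}  => 1  3->1 ok
  [5] z  {0,3,4}  => 0  1->0 ok
  [6] y  {1,5}  => 1  0->1 ok
  [7] z  {0,3,4}  => 4  1->4 ok
  [8] x  {2}  => 2  4->2 ok
  [9] z  {0,3,4}  => 3  2->3 ok
  [10] y  {1,5}  => 1  3->1 ok
  [11] z  {0,3,4}  => 3  1->3 ok
  [12] z  {0,3,4}  => 3  3->3 ok
  [13] z  {0,3,4}  => 3  3->3 ok
  [14] z  {0,3,4}  => 3  3->3 ok
  [15] y  {1,5}  => 1  3->1 ok
  [16] z  {0,3,4}  => 3  1->3 ok
  [17] z  {0,3,4}  => 3  3->3 ok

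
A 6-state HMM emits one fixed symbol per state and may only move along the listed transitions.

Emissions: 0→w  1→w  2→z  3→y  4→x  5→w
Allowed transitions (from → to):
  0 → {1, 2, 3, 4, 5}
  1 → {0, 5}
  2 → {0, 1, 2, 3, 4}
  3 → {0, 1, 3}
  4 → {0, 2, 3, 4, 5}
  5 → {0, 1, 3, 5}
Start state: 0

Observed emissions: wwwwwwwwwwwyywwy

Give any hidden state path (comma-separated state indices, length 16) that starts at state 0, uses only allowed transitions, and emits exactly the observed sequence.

  0: obs=w cand={0,1,5} pick 0 [start]
  1: obs=w cand={0,1,5} pick 5 [0->5 ok]
  2: obs=w cand={0,1,5} pick 1 [5->1 ok]
  3: obs=w cand={0,1,5} pick 5 [1->5 ok]
  4: obs=w cand={0,1,5} pick 5 [5->5 ok]
  5: obs=w cand={0,1,5} pick 5 [5->5 ok]
  6: obs=w cand={0,1,5} pick 1 [5->1 ok]
  7: obs=w cand={0,1,5} pick 0 [1->0 ok]
  8: obs=w cand={0,1,5} pick 1 [0->1 ok]
  9: obs=w cand={0,1,5} pick 0 [1->0 ok]
  10: obs=w cand={0,1,5} pick 5 [0->5 ok]
  11: obs=y cand={3} pick 3 [5->3 ok]
  12: obs=y cand={3} pick 3 [3->3 ok]
  13: obs=w cand={0,1,5} pick 1 [3->1 ok]
  14: obs=w cand={0,1,5} pick 5 [1->5 ok]
  15: obs=y cand={3} pick 3 [5->3 ok]

0,5,1,5,5,5,1,0,1,0,5,3,3,1,5,3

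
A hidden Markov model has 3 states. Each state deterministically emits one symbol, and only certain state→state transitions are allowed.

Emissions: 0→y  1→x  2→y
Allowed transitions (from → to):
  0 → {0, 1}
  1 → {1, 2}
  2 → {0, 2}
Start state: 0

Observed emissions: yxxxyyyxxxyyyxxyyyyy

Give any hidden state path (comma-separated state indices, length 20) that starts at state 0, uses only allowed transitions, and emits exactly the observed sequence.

0,1,1,1,2,2,0,1,1,1,2,0,0,1,1,2,2,2,0,0

  t0 'y' -> {0,2}, take 0 (start)
  t1 'x' -> {1}, take 1 (0->1 ok)
  t2 'x' -> {1}, take 1 (1->1 ok)
  t3 'x' -> {1}, take 1 (1->1 ok)
  t4 'y' -> {0,2}, take 2 (1->2 ok)
  t5 'y' -> {0,2}, take 2 (2->2 ok)
  t6 'y' -> {0,2}, take 0 (2->0 ok)
  t7 'x' -> {1}, take 1 (0->1 ok)
  t8 'x' -> {1}, take 1 (1->1 ok)
  t9 'x' -> {1}, take 1 (1->1 ok)
  t10 'y' -> {0,2}, take 2 (1->2 ok)
  t11 'y' -> {0,2}, take 0 (2->0 ok)
  t12 'y' -> {0,2}, take 0 (0->0 ok)
  t13 'x' -> {1}, take 1 (0->1 ok)
  t14 'x' -> {1}, take 1 (1->1 ok)
  t15 'y' -> {0,2}, take 2 (1->2 ok)
  t16 'y' -> {0,2}, take 2 (2->2 ok)
  t17 'y' -> {0,2}, take 2 (2->2 ok)
  t18 'y' -> {0,2}, take 0 (2->0 ok)
  t19 'y' -> {0,2}, take 0 (0->0 ok)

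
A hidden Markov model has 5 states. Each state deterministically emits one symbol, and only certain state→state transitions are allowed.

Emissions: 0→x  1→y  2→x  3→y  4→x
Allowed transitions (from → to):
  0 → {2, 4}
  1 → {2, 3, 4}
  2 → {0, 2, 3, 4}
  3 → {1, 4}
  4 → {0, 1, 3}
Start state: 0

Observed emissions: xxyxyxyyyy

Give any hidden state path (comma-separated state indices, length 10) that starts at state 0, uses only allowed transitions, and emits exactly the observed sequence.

0,4,3,4,1,4,3,1,3,1

  pos 0: x in {0,2,4}, choose 0; start
  pos 1: x in {0,2,4}, choose 4; 0->4 ok
  pos 2: y in {1,3}, choose 3; 4->3 ok
  pos 3: x in {0,2,4}, choose 4; 3->4 ok
  pos 4: y in {1,3}, choose 1; 4->1 ok
  pos 5: x in {0,2,4}, choose 4; 1->4 ok
  pos 6: y in {1,3}, choose 3; 4->3 ok
  pos 7: y in {1,3}, choose 1; 3->1 ok
  pos 8: y in {1,3}, choose 3; 1->3 ok
  pos 9: y in {1,3}, choose 1; 3->1 ok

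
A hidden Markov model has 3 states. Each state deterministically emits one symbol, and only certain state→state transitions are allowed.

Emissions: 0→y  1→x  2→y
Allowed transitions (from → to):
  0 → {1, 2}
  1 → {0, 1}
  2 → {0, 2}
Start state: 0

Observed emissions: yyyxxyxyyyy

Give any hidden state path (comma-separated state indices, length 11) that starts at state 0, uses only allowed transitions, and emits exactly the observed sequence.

  0: obs=y cand={0,2} pick 0 [start]
  1: obs=y cand={0,2} pick 2 [0->2 ok]
  2: obs=y cand={0,2} pick 0 [2->0 ok]
  3: obs=x cand={1} pick 1 [0->1 ok]
  4: obs=x cand={1} pick 1 [1->1 ok]
  5: obs=y cand={0,2} pick 0 [1->0 ok]
  6: obs=x cand={1} pick 1 [0->1 ok]
  7: obs=y cand={0,2} pick 0 [1->0 ok]
  8: obs=y cand={0,2} pick 2 [0->2 ok]
  9: obs=y cand={0,2} pick 2 [2->2 ok]
  10: obs=y cand={0,2} pick 0 [2->0 ok]

0,2,0,1,1,0,1,0,2,2,0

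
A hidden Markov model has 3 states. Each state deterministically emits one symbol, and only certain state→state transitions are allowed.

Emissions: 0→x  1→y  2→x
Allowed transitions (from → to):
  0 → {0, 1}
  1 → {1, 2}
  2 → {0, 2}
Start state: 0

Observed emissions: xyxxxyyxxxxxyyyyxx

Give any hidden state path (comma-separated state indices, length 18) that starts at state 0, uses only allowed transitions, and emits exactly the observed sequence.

0,1,2,2,0,1,1,2,2,2,0,0,1,1,1,1,2,2

  0: obs=x cand={0,2} pick 0 [start]
  1: obs=y cand={1} pick 1 [0->1 ok]
  2: obs=x cand={0,2} pick 2 [1->2 ok]
  3: obs=x cand={0,2} pick 2 [2->2 ok]
  4: obs=x cand={0,2} pick 0 [2->0 ok]
  5: obs=y cand={1} pick 1 [0->1 ok]
  6: obs=y cand={1} pick 1 [1->1 ok]
  7: obs=x cand={0,2} pick 2 [1->2 ok]
  8: obs=x cand={0,2} pick 2 [2->2 ok]
  9: obs=x cand={0,2} pick 2 [2->2 ok]
  10: obs=x cand={0,2} pick 0 [2->0 ok]
  11: obs=x cand={0,2} pick 0 [0->0 ok]
  12: obs=y cand={1} pick 1 [0->1 ok]
  13: obs=y cand={1} pick 1 [1->1 ok]
  14: obs=y cand={1} pick 1 [1->1 ok]
  15: obs=y cand={1} pick 1 [1->1 ok]
  16: obs=x cand={0,2} pick 2 [1->2 ok]
  17: obs=x cand={0,2} pick 2 [2->2 ok]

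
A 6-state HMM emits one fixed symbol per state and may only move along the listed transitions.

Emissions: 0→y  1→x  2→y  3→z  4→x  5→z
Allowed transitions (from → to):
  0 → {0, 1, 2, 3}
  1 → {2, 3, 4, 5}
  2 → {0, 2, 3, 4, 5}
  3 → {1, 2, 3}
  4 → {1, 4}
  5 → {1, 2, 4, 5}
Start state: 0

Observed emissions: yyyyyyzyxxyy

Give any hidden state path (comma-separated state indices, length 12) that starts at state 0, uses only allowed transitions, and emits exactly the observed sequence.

  t0 'y' -> {0,2}, take 0 (start)
  t1 'y' -> {0,2}, take 2 (0->2 ok)
  t2 'y' -> {0,2}, take 2 (2->2 ok)
  t3 'y' -> {0,2}, take 2 (2->2 ok)
  t4 'y' -> {0,2}, take 0 (2->0 ok)
  t5 'y' -> {0,2}, take 0 (0->0 ok)
  t6 'z' -> {3,5}, take 3 (0->3 ok)
  t7 'y' -> {0,2}, take 2 (3->2 ok)
  t8 'x' -> {1,4}, take 4 (2->4 ok)
  t9 'x' -> {1,4}, take 1 (4->1 ok)
  t10 'y' -> {0,2}, take 2 (1->2 ok)
  t11 'y' -> {0,2}, take 2 (2->2 ok)

0,2,2,2,0,0,3,2,4,1,2,2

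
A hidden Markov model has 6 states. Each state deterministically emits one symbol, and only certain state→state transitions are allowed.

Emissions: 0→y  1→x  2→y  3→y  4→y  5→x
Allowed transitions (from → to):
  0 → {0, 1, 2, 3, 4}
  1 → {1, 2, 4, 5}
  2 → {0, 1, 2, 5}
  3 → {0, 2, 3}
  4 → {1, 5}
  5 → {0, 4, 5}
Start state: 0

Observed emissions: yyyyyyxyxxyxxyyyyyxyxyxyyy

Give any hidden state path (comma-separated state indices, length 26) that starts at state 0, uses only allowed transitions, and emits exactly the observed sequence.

0,3,0,3,3,0,1,2,1,5,4,5,5,0,3,0,0,2,1,4,1,4,5,0,2,2

  0: obs=y cand={0,2,3,4} pick 0 [start]
  1: obs=y cand={0,2,3,4} pick 3 [0->3 ok]
  2: obs=y cand={0,2,3,4} pick 0 [3->0 ok]
  3: obs=y cand={0,2,3,4} pick 3 [0->3 ok]
  4: obs=y cand={0,2,3,4} pick 3 [3->3 ok]
  5: obs=y cand={0,2,3,4} pick 0 [3->0 ok]
  6: obs=x cand={1,5} pick 1 [0->1 ok]
  7: obs=y cand={0,2,3,4} pick 2 [1->2 ok]
  8: obs=x cand={1,5} pick 1 [2->1 ok]
  9: obs=x cand={1,5} pick 5 [1->5 ok]
  10: obs=y cand={0,2,3,4} pick 4 [5->4 ok]
  11: obs=x cand={1,5} pick 5 [4->5 ok]
  12: obs=x cand={1,5} pick 5 [5->5 ok]
  13: obs=y cand={0,2,3,4} pick 0 [5->0 ok]
  14: obs=y cand={0,2,3,4} pick 3 [0->3 ok]
  15: obs=y cand={0,2,3,4} pick 0 [3->0 ok]
  16: obs=y cand={0,2,3,4} pick 0 [0->0 ok]
  17: obs=y cand={0,2,3,4} pick 2 [0->2 ok]
  18: obs=x cand={1,5} pick 1 [2->1 ok]
  19: obs=y cand={0,2,3,4} pick 4 [1->4 ok]
  20: obs=x cand={1,5} pick 1 [4->1 ok]
  21: obs=y cand={0,2,3,4} pick 4 [1->4 ok]
  22: obs=x cand={1,5} pick 5 [4->5 ok]
  23: obs=y cand={0,2,3,4} pick 0 [5->0 ok]
  24: obs=y cand={0,2,3,4} pick 2 [0->2 ok]
  25: obs=y cand={0,2,3,4} pick 2 [2->2 ok]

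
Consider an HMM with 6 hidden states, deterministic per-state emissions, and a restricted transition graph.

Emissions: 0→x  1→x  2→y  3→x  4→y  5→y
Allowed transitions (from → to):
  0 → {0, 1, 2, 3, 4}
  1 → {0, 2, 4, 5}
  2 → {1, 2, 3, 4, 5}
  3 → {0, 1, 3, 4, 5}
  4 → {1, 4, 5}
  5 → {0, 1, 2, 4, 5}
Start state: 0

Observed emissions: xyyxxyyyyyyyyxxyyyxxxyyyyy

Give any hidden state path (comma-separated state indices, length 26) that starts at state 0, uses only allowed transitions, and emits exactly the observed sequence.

0,4,4,1,0,2,5,5,2,5,4,5,2,3,0,2,2,2,3,0,1,5,2,4,5,5

  t0 'x' -> {0,1,3}, take 0 (start)
  t1 'y' -> {2,4,5}, take 4 (0->4 ok)
  t2 'y' -> {2,4,5}, take 4 (4->4 ok)
  t3 'x' -> {0,1,3}, take 1 (4->1 ok)
  t4 'x' -> {0,1,3}, take 0 (1->0 ok)
  t5 'y' -> {2,4,5}, take 2 (0->2 ok)
  t6 'y' -> {2,4,5}, take 5 (2->5 ok)
  t7 'y' -> {2,4,5}, take 5 (5->5 ok)
  t8 'y' -> {2,4,5}, take 2 (5->2 ok)
  t9 'y' -> {2,4,5}, take 5 (2->5 ok)
  t10 'y' -> {2,4,5}, take 4 (5->4 ok)
  t11 'y' -> {2,4,5}, take 5 (4->5 ok)
  t12 'y' -> {2,4,5}, take 2 (5->2 ok)
  t13 'x' -> {0,1,3}, take 3 (2->3 ok)
  t14 'x' -> {0,1,3}, take 0 (3->0 ok)
  t15 'y' -> {2,4,5}, take 2 (0->2 ok)
  t16 'y' -> {2,4,5}, take 2 (2->2 ok)
  t17 'y' -> {2,4,5}, take 2 (2->2 ok)
  t18 'x' -> {0,1,3}, take 3 (2->3 ok)
  t19 'x' -> {0,1,3}, take 0 (3->0 ok)
  t20 'x' -> {0,1,3}, take 1 (0->1 ok)
  t21 'y' -> {2,4,5}, take 5 (1->5 ok)
  t22 'y' -> {2,4,5}, take 2 (5->2 ok)
  t23 'y' -> {2,4,5}, take 4 (2->4 ok)
  t24 'y' -> {2,4,5}, take 5 (4->5 ok)
  t25 'y' -> {2,4,5}, take 5 (5->5 ok)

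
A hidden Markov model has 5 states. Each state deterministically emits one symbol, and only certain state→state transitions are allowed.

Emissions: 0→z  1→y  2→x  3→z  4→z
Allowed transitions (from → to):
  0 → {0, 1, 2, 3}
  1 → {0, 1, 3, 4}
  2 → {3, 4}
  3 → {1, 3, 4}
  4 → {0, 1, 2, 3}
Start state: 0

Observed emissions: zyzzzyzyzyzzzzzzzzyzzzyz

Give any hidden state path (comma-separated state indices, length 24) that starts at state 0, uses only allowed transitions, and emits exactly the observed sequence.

  t0 'z' -> {0,3,4}, take 0 (start)
  t1 'y' -> {1}, take 1 (0->1 ok)
  t2 'z' -> {0,3,4}, take 3 (1->3 ok)
  t3 'z' -> {0,3,4}, take 4 (3->4 ok)
  t4 'z' -> {0,3,4}, take 0 (4->0 ok)
  t5 'y' -> {1}, take 1 (0->1 ok)
  t6 'z' -> {0,3,4}, take 3 (1->3 ok)
  t7 'y' -> {1}, take 1 (3->1 ok)
  t8 'z' -> {0,3,4}, take 0 (1->0 ok)
  t9 'y' -> {1}, take 1 (0->1 ok)
  t10 'z' -> {0,3,4}, take 4 (1->4 ok)
  t11 'z' -> {0,3,4}, take 3 (4->3 ok)
  t12 'z' -> {0,3,4}, take 3 (3->3 ok)
  t13 'z' -> {0,3,4}, take 4 (3->4 ok)
  t14 'z' -> {0,3,4}, take 0 (4->0 ok)
  t15 'z' -> {0,3,4}, take 3 (0->3 ok)
  t16 'z' -> {0,3,4}, take 3 (3->3 ok)
  t17 'z' -> {0,3,4}, take 4 (3->4 ok)
  t18 'y' -> {1}, take 1 (4->1 ok)
  t19 'z' -> {0,3,4}, take 3 (1->3 ok)
  t20 'z' -> {0,3,4}, take 4 (3->4 ok)
  t21 'z' -> {0,3,4}, take 3 (4->3 ok)
  t22 'y' -> {1}, take 1 (3->1 ok)
  t23 'z' -> {0,3,4}, take 4 (1->4 ok)

0,1,3,4,0,1,3,1,0,1,4,3,3,4,0,3,3,4,1,3,4,3,1,4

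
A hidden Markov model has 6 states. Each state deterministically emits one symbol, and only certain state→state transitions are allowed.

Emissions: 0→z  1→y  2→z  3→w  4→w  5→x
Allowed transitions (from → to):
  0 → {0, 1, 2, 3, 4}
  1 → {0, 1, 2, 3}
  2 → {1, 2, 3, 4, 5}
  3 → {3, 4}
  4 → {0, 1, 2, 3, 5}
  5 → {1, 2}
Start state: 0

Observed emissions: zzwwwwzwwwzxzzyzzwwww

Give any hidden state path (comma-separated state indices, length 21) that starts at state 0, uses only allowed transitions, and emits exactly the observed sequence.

0,2,3,3,3,4,0,3,3,4,2,5,2,2,1,2,2,3,3,3,4

  0: obs=z cand={0,2} pick 0 [start]
  1: obs=z cand={0,2} pick 2 [0->2 ok]
  2: obs=w cand={3,4} pick 3 [2->3 ok]
  3: obs=w cand={3,4} pick 3 [3->3 ok]
  4: obs=w cand={3,4} pick 3 [3->3 ok]
  5: obs=w cand={3,4} pick 4 [3->4 ok]
  6: obs=z cand={0,2} pick 0 [4->0 ok]
  7: obs=w cand={3,4} pick 3 [0->3 ok]
  8: obs=w cand={3,4} pick 3 [3->3 ok]
  9: obs=w cand={3,4} pick 4 [3->4 ok]
  10: obs=z cand={0,2} pick 2 [4->2 ok]
  11: obs=x cand={5} pick 5 [2->5 ok]
  12: obs=z cand={0,2} pick 2 [5->2 ok]
  13: obs=z cand={0,2} pick 2 [2->2 ok]
  14: obs=y cand={1} pick 1 [2->1 ok]
  15: obs=z cand={0,2} pick 2 [1->2 ok]
  16: obs=z cand={0,2} pick 2 [2->2 ok]
  17: obs=w cand={3,4} pick 3 [2->3 ok]
  18: obs=w cand={3,4} pick 3 [3->3 ok]
  19: obs=w cand={3,4} pick 3 [3->3 ok]
  20: obs=w cand={3,4} pick 4 [3->4 ok]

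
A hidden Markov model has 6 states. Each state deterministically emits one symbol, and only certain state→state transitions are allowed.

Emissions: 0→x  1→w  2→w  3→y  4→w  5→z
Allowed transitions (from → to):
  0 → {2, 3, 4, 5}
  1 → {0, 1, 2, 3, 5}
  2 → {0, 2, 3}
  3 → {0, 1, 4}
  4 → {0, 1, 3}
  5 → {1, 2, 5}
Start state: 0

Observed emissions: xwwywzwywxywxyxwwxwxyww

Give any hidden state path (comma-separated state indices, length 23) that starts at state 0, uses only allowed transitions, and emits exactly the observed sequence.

0,2,2,3,1,5,1,3,4,0,3,4,0,3,0,2,2,0,4,0,3,1,2

  t0 'x' -> {0}, take 0 (start)
  t1 'w' -> {1,2,4}, take 2 (0->2 ok)
  t2 'w' -> {1,2,4}, take 2 (2->2 ok)
  t3 'y' -> {3}, take 3 (2->3 ok)
  t4 'w' -> {1,2,4}, take 1 (3->1 ok)
  t5 'z' -> {5}, take 5 (1->5 ok)
  t6 'w' -> {1,2,4}, take 1 (5->1 ok)
  t7 'y' -> {3}, take 3 (1->3 ok)
  t8 'w' -> {1,2,4}, take 4 (3->4 ok)
  t9 'x' -> {0}, take 0 (4->0 ok)
  t10 'y' -> {3}, take 3 (0->3 ok)
  t11 'w' -> {1,2,4}, take 4 (3->4 ok)
  t12 'x' -> {0}, take 0 (4->0 ok)
  t13 'y' -> {3}, take 3 (0->3 ok)
  t14 'x' -> {0}, take 0 (3->0 ok)
  t15 'w' -> {1,2,4}, take 2 (0->2 ok)
  t16 'w' -> {1,2,4}, take 2 (2->2 ok)
  t17 'x' -> {0}, take 0 (2->0 ok)
  t18 'w' -> {1,2,4}, take 4 (0->4 ok)
  t19 'x' -> {0}, take 0 (4->0 ok)
  t20 'y' -> {3}, take 3 (0->3 ok)
  t21 'w' -> {1,2,4}, take 1 (3->1 ok)
  t22 'w' -> {1,2,4}, take 2 (1->2 ok)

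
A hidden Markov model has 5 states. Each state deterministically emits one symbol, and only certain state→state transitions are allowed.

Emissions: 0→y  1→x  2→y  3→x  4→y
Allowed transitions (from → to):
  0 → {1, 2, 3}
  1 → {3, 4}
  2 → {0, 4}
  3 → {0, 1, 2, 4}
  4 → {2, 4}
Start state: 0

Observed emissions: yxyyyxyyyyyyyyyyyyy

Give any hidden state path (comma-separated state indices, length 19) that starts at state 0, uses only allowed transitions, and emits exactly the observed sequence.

  t0 'y' -> {0,2,4}, take 0 (start)
  t1 'x' -> {1,3}, take 3 (0->3 ok)
  t2 'y' -> {0,2,4}, take 0 (3->0 ok)
  t3 'y' -> {0,2,4}, take 2 (0->2 ok)
  t4 'y' -> {0,2,4}, take 0 (2->0 ok)
  t5 'x' -> {1,3}, take 3 (0->3 ok)
  t6 'y' -> {0,2,4}, take 0 (3->0 ok)
  t7 'y' -> {0,2,4}, take 2 (0->2 ok)
  t8 'y' -> {0,2,4}, take 4 (2->4 ok)
  t9 'y' -> {0,2,4}, take 2 (4->2 ok)
  t10 'y' -> {0,2,4}, take 4 (2->4 ok)
  t11 'y' -> {0,2,4}, take 4 (4->4 ok)
  t12 'y' -> {0,2,4}, take 4 (4->4 ok)
  t13 'y' -> {0,2,4}, take 2 (4->2 ok)
  t14 'y' -> {0,2,4}, take 0 (2->0 ok)
  t15 'y' -> {0,2,4}, take 2 (0->2 ok)
  t16 'y' -> {0,2,4}, take 4 (2->4 ok)
  t17 'y' -> {0,2,4}, take 4 (4->4 ok)
  t18 'y' -> {0,2,4}, take 4 (4->4 ok)

0,3,0,2,0,3,0,2,4,2,4,4,4,2,0,2,4,4,4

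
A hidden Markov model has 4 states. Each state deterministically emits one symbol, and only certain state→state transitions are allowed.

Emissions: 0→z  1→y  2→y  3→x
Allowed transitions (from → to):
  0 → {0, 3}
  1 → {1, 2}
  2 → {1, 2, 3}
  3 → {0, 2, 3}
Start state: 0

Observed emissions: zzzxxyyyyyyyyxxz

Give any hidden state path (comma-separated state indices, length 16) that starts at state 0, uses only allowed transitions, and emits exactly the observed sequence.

  [0] z  {0}  => 0  start
  [1] z  {0}  => 0  0->0 ok
  [2] z  {0}  => 0  0->0 ok
  [3] x  {3}  => 3  0->3 ok
  [4] x  {3}  => 3  3->3 ok
  [5] y  {1,2}  => 2  3->2 ok
  [6] y  {1,2}  => 1  2->1 ok
  [7] y  {1,2}  => 2  1->2 ok
  [8] y  {1,2}  => 2  2->2 ok
  [9] y  {1,2}  => 2  2->2 ok
  [10] y  {1,2}  => 1  2->1 ok
  [11] y  {1,2}  => 2  1->2 ok
  [12] y  {1,2}  => 2  2->2 ok
  [13] x  {3}  => 3  2->3 ok
  [14] x  {3}  => 3  3->3 ok
  [15] z  {0}  => 0  3->0 ok

0,0,0,3,3,2,1,2,2,2,1,2,2,3,3,0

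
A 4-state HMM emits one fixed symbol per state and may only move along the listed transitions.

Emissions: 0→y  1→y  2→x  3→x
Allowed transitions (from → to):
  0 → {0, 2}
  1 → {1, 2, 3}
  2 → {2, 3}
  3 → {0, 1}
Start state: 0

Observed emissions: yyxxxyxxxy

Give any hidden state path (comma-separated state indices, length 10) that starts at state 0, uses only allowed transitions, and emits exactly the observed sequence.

  [0] y  {0,1}  => 0  start
  [1] y  {0,1}  => 0  0->0 ok
  [2] x  {2,3}  => 2  0->2 ok
  [3] x  {2,3}  => 2  2->2 ok
  [4] x  {2,3}  => 3  2->3 ok
  [5] y  {0,1}  => 0  3->0 ok
  [6] x  {2,3}  => 2  0->2 ok
  [7] x  {2,3}  => 2  2->2 ok
  [8] x  {2,3}  => 3  2->3 ok
  [9] y  {0,1}  => 1  3->1 ok

0,0,2,2,3,0,2,2,3,1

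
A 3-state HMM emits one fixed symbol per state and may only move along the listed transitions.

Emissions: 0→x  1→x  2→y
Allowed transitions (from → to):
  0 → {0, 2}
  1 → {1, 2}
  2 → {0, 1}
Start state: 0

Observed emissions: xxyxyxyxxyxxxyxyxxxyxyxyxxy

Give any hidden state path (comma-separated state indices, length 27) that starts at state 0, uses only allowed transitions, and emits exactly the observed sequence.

0,0,2,0,2,0,2,0,0,2,1,1,1,2,1,2,1,1,1,2,1,2,1,2,0,0,2

  t0 'x' -> {0,1}, take 0 (start)
  t1 'x' -> {0,1}, take 0 (0->0 ok)
  t2 'y' -> {2}, take 2 (0->2 ok)
  t3 'x' -> {0,1}, take 0 (2->0 ok)
  t4 'y' -> {2}, take 2 (0->2 ok)
  t5 'x' -> {0,1}, take 0 (2->0 ok)
  t6 'y' -> {2}, take 2 (0->2 ok)
  t7 'x' -> {0,1}, take 0 (2->0 ok)
  t8 'x' -> {0,1}, take 0 (0->0 ok)
  t9 'y' -> {2}, take 2 (0->2 ok)
  t10 'x' -> {0,1}, take 1 (2->1 ok)
  t11 'x' -> {0,1}, take 1 (1->1 ok)
  t12 'x' -> {0,1}, take 1 (1->1 ok)
  t13 'y' -> {2}, take 2 (1->2 ok)
  t14 'x' -> {0,1}, take 1 (2->1 ok)
  t15 'y' -> {2}, take 2 (1->2 ok)
  t16 'x' -> {0,1}, take 1 (2->1 ok)
  t17 'x' -> {0,1}, take 1 (1->1 ok)
  t18 'x' -> {0,1}, take 1 (1->1 ok)
  t19 'y' -> {2}, take 2 (1->2 ok)
  t20 'x' -> {0,1}, take 1 (2->1 ok)
  t21 'y' -> {2}, take 2 (1->2 ok)
  t22 'x' -> {0,1}, take 1 (2->1 ok)
  t23 'y' -> {2}, take 2 (1->2 ok)
  t24 'x' -> {0,1}, take 0 (2->0 ok)
  t25 'x' -> {0,1}, take 0 (0->0 ok)
  t26 'y' -> {2}, take 2 (0->2 ok)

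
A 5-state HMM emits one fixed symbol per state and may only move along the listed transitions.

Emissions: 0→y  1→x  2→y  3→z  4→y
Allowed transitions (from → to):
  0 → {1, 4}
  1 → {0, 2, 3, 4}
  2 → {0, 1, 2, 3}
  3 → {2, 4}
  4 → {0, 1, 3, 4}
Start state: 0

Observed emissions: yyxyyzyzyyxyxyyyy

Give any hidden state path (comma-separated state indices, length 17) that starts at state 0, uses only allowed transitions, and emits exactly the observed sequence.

  0: obs=y cand={0,2,4} pick 0 [start]
  1: obs=y cand={0,2,4} pick 4 [0->4 ok]
  2: obs=x cand={1} pick 1 [4->1 ok]
  3: obs=y cand={0,2,4} pick 0 [1->0 ok]
  4: obs=y cand={0,2,4} pick 4 [0->4 ok]
  5: obs=z cand={3} pick 3 [4->3 ok]
  6: obs=y cand={0,2,4} pick 2 [3->2 ok]
  7: obs=z cand={3} pick 3 [2->3 ok]
  8: obs=y cand={0,2,4} pick 4 [3->4 ok]
  9: obs=y cand={0,2,4} pick 0 [4->0 ok]
  10: obs=x cand={1} pick 1 [0->1 ok]
  11: obs=y cand={0,2,4} pick 2 [1->2 ok]
  12: obs=x cand={1} pick 1 [2->1 ok]
  13: obs=y cand={0,2,4} pick 0 [1->0 ok]
  14: obs=y cand={0,2,4} pick 4 [0->4 ok]
  15: obs=y cand={0,2,4} pick 4 [4->4 ok]
  16: obs=y cand={0,2,4} pick 0 [4->0 ok]

0,4,1,0,4,3,2,3,4,0,1,2,1,0,4,4,0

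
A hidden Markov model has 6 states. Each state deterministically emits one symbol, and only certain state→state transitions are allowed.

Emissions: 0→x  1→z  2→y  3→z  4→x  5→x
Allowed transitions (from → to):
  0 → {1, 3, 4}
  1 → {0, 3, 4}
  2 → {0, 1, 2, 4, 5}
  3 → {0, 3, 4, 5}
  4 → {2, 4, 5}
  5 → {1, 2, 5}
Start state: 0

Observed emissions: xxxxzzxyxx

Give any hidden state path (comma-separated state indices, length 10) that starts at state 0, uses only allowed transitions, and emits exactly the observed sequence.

  [0] x  {0,4,5}  => 0  start
  [1] x  {0,4,5}  => 4  0->4 ok
  [2] x  {0,4,5}  => 4  4->4 ok
  [3] x  {0,4,5}  => 5  4->5 ok
  [4] z  {1,3}  => 1  5->1 ok
  [5] z  {1,3}  => 3  1->3 ok
  [6] x  {0,4,5}  => 5  3->5 ok
  [7] y  {2}  => 2  5->2 ok
  [8] x  {0,4,5}  => 5  2->5 ok
  [9] x  {0,4,5}  => 5  5->5 ok

0,4,4,5,1,3,5,2,5,5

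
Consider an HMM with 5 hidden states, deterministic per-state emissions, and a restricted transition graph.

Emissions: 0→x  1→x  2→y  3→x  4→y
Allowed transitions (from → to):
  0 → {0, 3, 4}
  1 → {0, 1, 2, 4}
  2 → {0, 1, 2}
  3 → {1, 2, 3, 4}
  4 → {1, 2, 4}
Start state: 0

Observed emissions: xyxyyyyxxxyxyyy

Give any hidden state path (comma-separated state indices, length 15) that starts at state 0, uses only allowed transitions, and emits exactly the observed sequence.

0,4,1,4,4,4,2,0,0,0,4,1,4,2,2

  t0 'x' -> {0,1,3}, take 0 (start)
  t1 'y' -> {2,4}, take 4 (0->4 ok)
  t2 'x' -> {0,1,3}, take 1 (4->1 ok)
  t3 'y' -> {2,4}, take 4 (1->4 ok)
  t4 'y' -> {2,4}, take 4 (4->4 ok)
  t5 'y' -> {2,4}, take 4 (4->4 ok)
  t6 'y' -> {2,4}, take 2 (4->2 ok)
  t7 'x' -> {0,1,3}, take 0 (2->0 ok)
  t8 'x' -> {0,1,3}, take 0 (0->0 ok)
  t9 'x' -> {0,1,3}, take 0 (0->0 ok)
  t10 'y' -> {2,4}, take 4 (0->4 ok)
  t11 'x' -> {0,1,3}, take 1 (4->1 ok)
  t12 'y' -> {2,4}, take 4 (1->4 ok)
  t13 'y' -> {2,4}, take 2 (4->2 ok)
  t14 'y' -> {2,4}, take 2 (2->2 ok)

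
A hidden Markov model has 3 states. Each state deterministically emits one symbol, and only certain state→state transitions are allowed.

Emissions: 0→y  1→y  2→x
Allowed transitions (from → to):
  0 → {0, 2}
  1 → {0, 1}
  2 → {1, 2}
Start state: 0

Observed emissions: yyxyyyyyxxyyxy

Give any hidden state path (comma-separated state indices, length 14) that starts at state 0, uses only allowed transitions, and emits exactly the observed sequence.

  0: obs=y cand={0,1} pick 0 [start]
  1: obs=y cand={0,1} pick 0 [0->0 ok]
  2: obs=x cand={2} pick 2 [0->2 ok]
  3: obs=y cand={0,1} pick 1 [2->1 ok]
  4: obs=y cand={0,1} pick 1 [1->1 ok]
  5: obs=y cand={0,1} pick 1 [1->1 ok]
  6: obs=y cand={0,1} pick 0 [1->0 ok]
  7: obs=y cand={0,1} pick 0 [0->0 ok]
  8: obs=x cand={2} pick 2 [0->2 ok]
  9: obs=x cand={2} pick 2 [2->2 ok]
  10: obs=y cand={0,1} pick 1 [2->1 ok]
  11: obs=y cand={0,1} pick 0 [1->0 ok]
  12: obs=x cand={2} pick 2 [0->2 ok]
  13: obs=y cand={0,1} pick 1 [2->1 ok]

0,0,2,1,1,1,0,0,2,2,1,0,2,1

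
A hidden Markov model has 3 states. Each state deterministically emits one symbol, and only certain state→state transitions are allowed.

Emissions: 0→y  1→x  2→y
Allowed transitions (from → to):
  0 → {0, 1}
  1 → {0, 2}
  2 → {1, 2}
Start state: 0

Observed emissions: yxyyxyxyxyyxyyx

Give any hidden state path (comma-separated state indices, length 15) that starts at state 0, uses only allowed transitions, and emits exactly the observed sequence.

  [0] y  {0,2}  => 0  start
  [1] x  {1}  => 1  0->1 ok
  [2] y  {0,2}  => 0  1->0 ok
  [3] y  {0,2}  => 0  0->0 ok
  [4] x  {1}  => 1  0->1 ok
  [5] y  {0,2}  => 0  1->0 ok
  [6] x  {1}  => 1  0->1 ok
  [7] y  {0,2}  => 2  1->2 ok
  [8] x  {1}  => 1  2->1 ok
  [9] y  {0,2}  => 0  1->0 ok
  [10] y  {0,2}  => 0  0->0 ok
  [11] x  {1}  => 1  0->1 ok
  [12] y  {0,2}  => 2  1->2 ok
  [13] y  {0,2}  => 2  2->2 ok
  [14] x  {1}  => 1  2->1 ok

0,1,0,0,1,0,1,2,1,0,0,1,2,2,1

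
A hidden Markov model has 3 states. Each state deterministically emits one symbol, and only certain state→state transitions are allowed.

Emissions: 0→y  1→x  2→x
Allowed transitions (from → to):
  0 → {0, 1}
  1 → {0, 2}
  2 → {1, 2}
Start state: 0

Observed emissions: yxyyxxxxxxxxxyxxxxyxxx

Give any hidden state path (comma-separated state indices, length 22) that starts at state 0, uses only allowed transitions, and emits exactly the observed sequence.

0,1,0,0,1,2,2,1,2,1,2,2,1,0,1,2,2,1,0,1,2,2

  [0] y  {0}  => 0  start
  [1] x  {1,2}  => 1  0->1 ok
  [2] y  {0}  => 0  1->0 ok
  [3] y  {0}  => 0  0->0 ok
  [4] x  {1,2}  => 1  0->1 ok
  [5] x  {1,2}  => 2  1->2 ok
  [6] x  {1,2}  => 2  2->2 ok
  [7] x  {1,2}  => 1  2->1 ok
  [8] x  {1,2}  => 2  1->2 ok
  [9] x  {1,2}  => 1  2->1 ok
  [10] x  {1,2}  => 2  1->2 ok
  [11] x  {1,2}  => 2  2->2 ok
  [12] x  {1,2}  => 1  2->1 ok
  [13] y  {0}  => 0  1->0 ok
  [14] x  {1,2}  => 1  0->1 ok
  [15] x  {1,2}  => 2  1->2 ok
  [16] x  {1,2}  => 2  2->2 ok
  [17] x  {1,2}  => 1  2->1 ok
  [18] y  {0}  => 0  1->0 ok
  [19] x  {1,2}  => 1  0->1 ok
  [20] x  {1,2}  => 2  1->2 ok
  [21] x  {1,2}  => 2  2->2 ok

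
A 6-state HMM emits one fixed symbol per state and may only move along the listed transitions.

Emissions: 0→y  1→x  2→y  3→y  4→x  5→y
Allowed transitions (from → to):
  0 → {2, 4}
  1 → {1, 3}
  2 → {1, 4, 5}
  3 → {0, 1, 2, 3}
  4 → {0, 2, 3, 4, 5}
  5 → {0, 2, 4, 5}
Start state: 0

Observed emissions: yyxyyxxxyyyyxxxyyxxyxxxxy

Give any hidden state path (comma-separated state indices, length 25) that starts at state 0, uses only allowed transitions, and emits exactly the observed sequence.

0,2,1,3,0,4,4,4,0,2,5,2,1,1,1,3,2,4,4,3,1,1,1,1,3

  pos 0: y in {0,2,3,5}, choose 0; start
  pos 1: y in {0,2,3,5}, choose 2; 0->2 ok
  pos 2: x in {1,4}, choose 1; 2->1 ok
  pos 3: y in {0,2,3,5}, choose 3; 1->3 ok
  pos 4: y in {0,2,3,5}, choose 0; 3->0 ok
  pos 5: x in {1,4}, choose 4; 0->4 ok
  pos 6: x in {1,4}, choose 4; 4->4 ok
  pos 7: x in {1,4}, choose 4; 4->4 ok
  pos 8: y in {0,2,3,5}, choose 0; 4->0 ok
  pos 9: y in {0,2,3,5}, choose 2; 0->2 ok
  pos 10: y in {0,2,3,5}, choose 5; 2->5 ok
  pos 11: y in {0,2,3,5}, choose 2; 5->2 ok
  pos 12: x in {1,4}, choose 1; 2->1 ok
  pos 13: x in {1,4}, choose 1; 1->1 ok
  pos 14: x in {1,4}, choose 1; 1->1 ok
  pos 15: y in {0,2,3,5}, choose 3; 1->3 ok
  pos 16: y in {0,2,3,5}, choose 2; 3->2 ok
  pos 17: x in {1,4}, choose 4; 2->4 ok
  pos 18: x in {1,4}, choose 4; 4->4 ok
  pos 19: y in {0,2,3,5}, choose 3; 4->3 ok
  pos 20: x in {1,4}, choose 1; 3->1 ok
  pos 21: x in {1,4}, choose 1; 1->1 ok
  pos 22: x in {1,4}, choose 1; 1->1 ok
  pos 23: x in {1,4}, choose 1; 1->1 ok
  pos 24: y in {0,2,3,5}, choose 3; 1->3 ok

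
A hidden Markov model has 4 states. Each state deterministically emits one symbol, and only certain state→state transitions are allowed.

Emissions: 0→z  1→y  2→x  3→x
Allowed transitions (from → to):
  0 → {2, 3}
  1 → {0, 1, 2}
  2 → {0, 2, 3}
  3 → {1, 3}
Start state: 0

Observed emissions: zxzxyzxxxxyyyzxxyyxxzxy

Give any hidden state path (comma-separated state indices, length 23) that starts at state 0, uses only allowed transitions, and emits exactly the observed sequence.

  pos 0: z in {0}, choose 0; start
  pos 1: x in {2,3}, choose 2; 0->2 ok
  pos 2: z in {0}, choose 0; 2->0 ok
  pos 3: x in {2,3}, choose 3; 0->3 ok
  pos 4: y in {1}, choose 1; 3->1 ok
  pos 5: z in {0}, choose 0; 1->0 ok
  pos 6: x in {2,3}, choose 2; 0->2 ok
  pos 7: x in {2,3}, choose 3; 2->3 ok
  pos 8: x in {2,3}, choose 3; 3->3 ok
  pos 9: x in {2,3}, choose 3; 3->3 ok
  pos 10: y in {1}, choose 1; 3->1 ok
  pos 11: y in {1}, choose 1; 1->1 ok
  pos 12: y in {1}, choose 1; 1->1 ok
  pos 13: z in {0}, choose 0; 1->0 ok
  pos 14: x in {2,3}, choose 3; 0->3 ok
  pos 15: x in {2,3}, choose 3; 3->3 ok
  pos 16: y in {1}, choose 1; 3->1 ok
  pos 17: y in {1}, choose 1; 1->1 ok
  pos 18: x in {2,3}, choose 2; 1->2 ok
  pos 19: x in {2,3}, choose 2; 2->2 ok
  pos 20: z in {0}, choose 0; 2->0 ok
  pos 21: x in {2,3}, choose 3; 0->3 ok
  pos 22: y in {1}, choose 1; 3->1 ok

0,2,0,3,1,0,2,3,3,3,1,1,1,0,3,3,1,1,2,2,0,3,1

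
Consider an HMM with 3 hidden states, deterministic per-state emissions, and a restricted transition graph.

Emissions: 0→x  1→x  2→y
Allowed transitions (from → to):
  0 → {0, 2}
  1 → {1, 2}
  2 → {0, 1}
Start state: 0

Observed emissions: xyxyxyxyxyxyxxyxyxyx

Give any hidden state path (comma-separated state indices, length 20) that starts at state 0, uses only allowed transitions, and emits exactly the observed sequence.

  t0 'x' -> {0,1}, take 0 (start)
  t1 'y' -> {2}, take 2 (0->2 ok)
  t2 'x' -> {0,1}, take 0 (2->0 ok)
  t3 'y' -> {2}, take 2 (0->2 ok)
  t4 'x' -> {0,1}, take 0 (2->0 ok)
  t5 'y' -> {2}, take 2 (0->2 ok)
  t6 'x' -> {0,1}, take 0 (2->0 ok)
  t7 'y' -> {2}, take 2 (0->2 ok)
  t8 'x' -> {0,1}, take 0 (2->0 ok)
  t9 'y' -> {2}, take 2 (0->2 ok)
  t10 'x' -> {0,1}, take 1 (2->1 ok)
  t11 'y' -> {2}, take 2 (1->2 ok)
  t12 'x' -> {0,1}, take 1 (2->1 ok)
  t13 'x' -> {0,1}, take 1 (1->1 ok)
  t14 'y' -> {2}, take 2 (1->2 ok)
  t15 'x' -> {0,1}, take 0 (2->0 ok)
  t16 'y' -> {2}, take 2 (0->2 ok)
  t17 'x' -> {0,1}, take 0 (2->0 ok)
  t18 'y' -> {2}, take 2 (0->2 ok)
  t19 'x' -> {0,1}, take 0 (2->0 ok)

0,2,0,2,0,2,0,2,0,2,1,2,1,1,2,0,2,0,2,0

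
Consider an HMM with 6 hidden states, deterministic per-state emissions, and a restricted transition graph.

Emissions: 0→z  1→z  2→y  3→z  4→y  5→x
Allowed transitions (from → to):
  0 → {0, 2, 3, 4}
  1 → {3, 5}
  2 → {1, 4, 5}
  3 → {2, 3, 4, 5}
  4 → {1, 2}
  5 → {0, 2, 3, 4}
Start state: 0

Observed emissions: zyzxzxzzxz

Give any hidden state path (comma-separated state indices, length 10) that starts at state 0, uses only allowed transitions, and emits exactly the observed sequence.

  pos 0: z in {0,1,3}, choose 0; start
  pos 1: y in {2,4}, choose 4; 0->4 ok
  pos 2: z in {0,1,3}, choose 1; 4->1 ok
  pos 3: x in {5}, choose 5; 1->5 ok
  pos 4: z in {0,1,3}, choose 3; 5->3 ok
  pos 5: x in {5}, choose 5; 3->5 ok
  pos 6: z in {0,1,3}, choose 0; 5->0 ok
  pos 7: z in {0,1,3}, choose 3; 0->3 ok
  pos 8: x in {5}, choose 5; 3->5 ok
  pos 9: z in {0,1,3}, choose 3; 5->3 ok

0,4,1,5,3,5,0,3,5,3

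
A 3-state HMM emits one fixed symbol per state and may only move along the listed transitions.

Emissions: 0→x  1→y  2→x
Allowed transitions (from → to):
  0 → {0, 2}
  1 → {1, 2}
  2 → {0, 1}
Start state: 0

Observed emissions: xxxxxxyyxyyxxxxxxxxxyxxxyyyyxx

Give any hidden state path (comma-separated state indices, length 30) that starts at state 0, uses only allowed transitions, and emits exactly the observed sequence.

0,0,0,2,0,2,1,1,2,1,1,2,0,2,0,0,0,2,0,2,1,2,0,2,1,1,1,1,2,0

  t0 'x' -> {0,2}, take 0 (start)
  t1 'x' -> {0,2}, take 0 (0->0 ok)
  t2 'x' -> {0,2}, take 0 (0->0 ok)
  t3 'x' -> {0,2}, take 2 (0->2 ok)
  t4 'x' -> {0,2}, take 0 (2->0 ok)
  t5 'x' -> {0,2}, take 2 (0->2 ok)
  t6 'y' -> {1}, take 1 (2->1 ok)
  t7 'y' -> {1}, take 1 (1->1 ok)
  t8 'x' -> {0,2}, take 2 (1->2 ok)
  t9 'y' -> {1}, take 1 (2->1 ok)
  t10 'y' -> {1}, take 1 (1->1 ok)
  t11 'x' -> {0,2}, take 2 (1->2 ok)
  t12 'x' -> {0,2}, take 0 (2->0 ok)
  t13 'x' -> {0,2}, take 2 (0->2 ok)
  t14 'x' -> {0,2}, take 0 (2->0 ok)
  t15 'x' -> {0,2}, take 0 (0->0 ok)
  t16 'x' -> {0,2}, take 0 (0->0 ok)
  t17 'x' -> {0,2}, take 2 (0->2 ok)
  t18 'x' -> {0,2}, take 0 (2->0 ok)
  t19 'x' -> {0,2}, take 2 (0->2 ok)
  t20 'y' -> {1}, take 1 (2->1 ok)
  t21 'x' -> {0,2}, take 2 (1->2 ok)
  t22 'x' -> {0,2}, take 0 (2->0 ok)
  t23 'x' -> {0,2}, take 2 (0->2 ok)
  t24 'y' -> {1}, take 1 (2->1 ok)
  t25 'y' -> {1}, take 1 (1->1 ok)
  t26 'y' -> {1}, take 1 (1->1 ok)
  t27 'y' -> {1}, take 1 (1->1 ok)
  t28 'x' -> {0,2}, take 2 (1->2 ok)
  t29 'x' -> {0,2}, take 0 (2->0 ok)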